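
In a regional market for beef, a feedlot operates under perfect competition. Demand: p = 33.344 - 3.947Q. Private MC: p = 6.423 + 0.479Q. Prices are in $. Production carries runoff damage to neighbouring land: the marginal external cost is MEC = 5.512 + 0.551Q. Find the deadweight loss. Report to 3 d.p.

DWL = $7.892

Market equilibrium (private): 6.423 + 0.479Q = 33.344 - 3.947Q → Q_m = 6.0825.
Social marginal cost = private MC + MEC = 11.935 + 1.030Q.
Set SMC = demand: 11.935 + 1.030Q = 33.344 - 3.947Q → Q* = 4.3016.
The loss is the area between SMC and demand from Q* to Q_m; with linear curves that's a triangle of height MEC(Q_m).
DWL = ½ × 1.7809 × 8.8634 = 7.8924.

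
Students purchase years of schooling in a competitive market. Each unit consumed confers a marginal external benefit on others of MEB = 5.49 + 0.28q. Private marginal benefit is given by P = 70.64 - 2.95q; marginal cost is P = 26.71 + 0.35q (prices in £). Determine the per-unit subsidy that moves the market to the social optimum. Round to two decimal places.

Social marginal benefit = demand + MEB = 76.13 - 2.67q.
Set SMB = MC: 76.13 - 2.67q = 26.71 + 0.35q → q* = 16.3642.
The Pigouvian subsidy equals MEB at q*: 5.49 + 0.28×16.3642 = 10.0720.

subsidy = £10.07 per unit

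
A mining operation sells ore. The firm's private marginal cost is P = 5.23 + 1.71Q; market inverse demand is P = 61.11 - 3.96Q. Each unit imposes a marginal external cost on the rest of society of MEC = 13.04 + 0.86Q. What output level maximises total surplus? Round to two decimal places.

Q* = 6.56

Social marginal cost = private MC + MEC = 18.27 + 2.57Q.
Set SMC = demand: 18.27 + 2.57Q = 61.11 - 3.96Q → Q* = 6.5605.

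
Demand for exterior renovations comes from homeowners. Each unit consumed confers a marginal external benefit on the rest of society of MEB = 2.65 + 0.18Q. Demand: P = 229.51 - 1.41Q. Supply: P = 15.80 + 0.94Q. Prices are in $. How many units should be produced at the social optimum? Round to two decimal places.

Q* = 99.71

Social marginal benefit = demand + MEB = 232.16 - 1.23Q.
Set SMB = MC: 232.16 - 1.23Q = 15.80 + 0.94Q → Q* = 99.7051.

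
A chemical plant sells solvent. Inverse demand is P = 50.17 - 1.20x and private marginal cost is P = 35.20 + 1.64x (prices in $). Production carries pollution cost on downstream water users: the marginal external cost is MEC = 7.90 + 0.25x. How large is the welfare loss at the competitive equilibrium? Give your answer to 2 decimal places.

DWL = $13.75

Market equilibrium (private): 35.20 + 1.64x = 50.17 - 1.20x → x_m = 5.2711.
Social marginal cost = private MC + MEC = 43.10 + 1.89x.
Set SMC = demand: 43.10 + 1.89x = 50.17 - 1.20x → x* = 2.2880.
The loss is the area between SMC and demand from x* to x_m; with linear curves that's a triangle of height MEC(x_m).
DWL = ½ × 2.9831 × 9.2178 = 13.7488.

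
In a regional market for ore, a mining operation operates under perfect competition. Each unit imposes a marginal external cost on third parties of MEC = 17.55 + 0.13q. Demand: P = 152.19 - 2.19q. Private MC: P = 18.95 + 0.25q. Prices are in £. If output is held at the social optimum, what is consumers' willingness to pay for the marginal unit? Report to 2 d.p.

P = £53.61

Social marginal cost = private MC + MEC = 36.50 + 0.38q.
Set SMC = demand: 36.50 + 0.38q = 152.19 - 2.19q → q* = 45.0156.
Consumer price on the demand curve at q*: 152.19 − 2.19×45.0156 = 53.6058.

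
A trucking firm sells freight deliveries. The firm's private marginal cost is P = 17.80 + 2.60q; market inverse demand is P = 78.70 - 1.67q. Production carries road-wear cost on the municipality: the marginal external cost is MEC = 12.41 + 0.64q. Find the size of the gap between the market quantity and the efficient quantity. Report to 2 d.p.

Market equilibrium (private): 17.80 + 2.60q = 78.70 - 1.67q → q_m = 14.2623.
Social marginal cost = private MC + MEC = 30.21 + 3.24q.
Set SMC = demand: 30.21 + 3.24q = 78.70 - 1.67q → q* = 9.8758.
Gap = |14.2623 − 9.8758| = 4.3865.

4.39 units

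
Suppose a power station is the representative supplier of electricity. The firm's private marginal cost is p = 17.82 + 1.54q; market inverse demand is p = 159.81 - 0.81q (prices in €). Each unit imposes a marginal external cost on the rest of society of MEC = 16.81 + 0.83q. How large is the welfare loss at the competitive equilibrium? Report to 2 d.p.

Market equilibrium (private): 17.82 + 1.54q = 159.81 - 0.81q → q_m = 60.4213.
Social marginal cost = private MC + MEC = 34.63 + 2.37q.
Set SMC = demand: 34.63 + 2.37q = 159.81 - 0.81q → q* = 39.3648.
Between q* and q_m the wedge SMC − demand runs linearly from 0 to MEC(q_m), so the loss is a triangle.
DWL = ½ × 21.0565 × 66.9597 = 704.9685.

DWL = €704.97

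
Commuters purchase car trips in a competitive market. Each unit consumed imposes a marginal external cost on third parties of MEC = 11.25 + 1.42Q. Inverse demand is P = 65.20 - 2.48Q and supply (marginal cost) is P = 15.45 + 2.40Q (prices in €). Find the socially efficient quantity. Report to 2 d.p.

Social marginal benefit = demand − MEC = 53.95 - 3.90Q.
Set SMB = MC: 53.95 - 3.90Q = 15.45 + 2.40Q → Q* = 6.1111.

Q* = 6.11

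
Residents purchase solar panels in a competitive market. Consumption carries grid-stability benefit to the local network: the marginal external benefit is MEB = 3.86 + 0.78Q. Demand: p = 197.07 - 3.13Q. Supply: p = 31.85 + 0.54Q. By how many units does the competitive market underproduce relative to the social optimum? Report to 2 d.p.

13.49 units

Market equilibrium (private): 31.85 + 0.54Q = 197.07 - 3.13Q → Q_m = 45.0191.
Social marginal benefit = demand + MEB = 200.93 - 2.35Q.
Set SMB = MC: 200.93 - 2.35Q = 31.85 + 0.54Q → Q* = 58.5052.
Gap = |45.0191 − 58.5052| = 13.4861.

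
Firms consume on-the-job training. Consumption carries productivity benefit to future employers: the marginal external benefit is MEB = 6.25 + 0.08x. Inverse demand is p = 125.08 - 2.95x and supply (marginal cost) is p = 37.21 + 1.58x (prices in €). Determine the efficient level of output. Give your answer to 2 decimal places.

x* = 21.15

Social marginal benefit = demand + MEB = 131.33 - 2.87x.
Set SMB = MC: 131.33 - 2.87x = 37.21 + 1.58x → x* = 21.1506.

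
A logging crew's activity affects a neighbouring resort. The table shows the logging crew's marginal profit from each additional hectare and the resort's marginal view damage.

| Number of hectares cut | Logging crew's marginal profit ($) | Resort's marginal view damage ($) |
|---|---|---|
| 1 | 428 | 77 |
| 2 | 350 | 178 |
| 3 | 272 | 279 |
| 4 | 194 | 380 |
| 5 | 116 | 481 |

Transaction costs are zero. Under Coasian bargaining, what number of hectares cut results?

Bargaining reaches the level where marginal profit last exceeds marginal view damage.
That holds through level 2 (350 ≥ 178) but not at 3 (272 < 279).

2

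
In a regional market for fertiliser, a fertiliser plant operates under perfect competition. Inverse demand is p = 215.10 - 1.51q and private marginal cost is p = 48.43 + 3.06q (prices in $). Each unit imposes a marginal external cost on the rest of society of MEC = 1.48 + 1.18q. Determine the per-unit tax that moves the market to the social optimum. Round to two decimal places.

tax = $35.38 per unit

Social marginal cost = private MC + MEC = 49.91 + 4.24q.
Set SMC = demand: 49.91 + 4.24q = 215.10 - 1.51q → q* = 28.7287.
The Pigouvian tax equals MEC at q*: 1.48 + 1.18×28.7287 = 35.3799.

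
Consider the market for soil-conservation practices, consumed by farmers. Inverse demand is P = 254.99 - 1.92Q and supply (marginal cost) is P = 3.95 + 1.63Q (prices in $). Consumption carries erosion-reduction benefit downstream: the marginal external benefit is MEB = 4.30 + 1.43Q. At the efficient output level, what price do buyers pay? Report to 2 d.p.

P = $23.74

Social marginal benefit = demand + MEB = 259.29 - 0.49Q.
Set SMB = MC: 259.29 - 0.49Q = 3.95 + 1.63Q → Q* = 120.4434.
Consumer price on the demand curve at Q*: 254.99 − 1.92×120.4434 = 23.7387.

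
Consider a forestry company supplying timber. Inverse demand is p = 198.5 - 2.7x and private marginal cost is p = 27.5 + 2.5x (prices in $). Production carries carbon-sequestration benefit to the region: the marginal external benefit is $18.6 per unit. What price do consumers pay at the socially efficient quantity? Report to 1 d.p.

Social marginal cost = private MC − MEB = 8.9 + 2.5x.
Set SMC = demand: 8.9 + 2.5x = 198.5 - 2.7x → x* = 36.4615.
Consumer price on the demand curve at x*: 198.5 − 2.7×36.4615 = 100.0540.

P = $100.1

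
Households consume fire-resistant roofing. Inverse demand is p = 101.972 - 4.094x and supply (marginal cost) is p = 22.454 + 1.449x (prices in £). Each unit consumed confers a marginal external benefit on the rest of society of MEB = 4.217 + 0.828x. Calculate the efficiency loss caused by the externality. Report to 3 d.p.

DWL = £27.471

Market equilibrium (private): 22.454 + 1.449x = 101.972 - 4.094x → x_m = 14.3457.
Social marginal benefit = demand + MEB = 106.189 - 3.266x.
Set SMB = MC: 106.189 - 3.266x = 22.454 + 1.449x → x* = 17.7593.
Between x* and x_m the wedge SMB − MC runs linearly from 0 to MEB(x_m), so the loss is a triangle.
DWL = ½ × 3.4136 × 16.0952 = 27.4713.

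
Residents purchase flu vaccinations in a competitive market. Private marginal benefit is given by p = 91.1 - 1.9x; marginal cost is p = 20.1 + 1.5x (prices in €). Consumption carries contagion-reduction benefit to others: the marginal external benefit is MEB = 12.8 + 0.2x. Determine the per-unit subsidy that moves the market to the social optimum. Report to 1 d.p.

Social marginal benefit = demand + MEB = 103.9 - 1.7x.
Set SMB = MC: 103.9 - 1.7x = 20.1 + 1.5x → x* = 26.1875.
The Pigouvian subsidy equals MEB at x*: 12.8 + 0.2×26.1875 = 18.0375.

subsidy = €18.0 per unit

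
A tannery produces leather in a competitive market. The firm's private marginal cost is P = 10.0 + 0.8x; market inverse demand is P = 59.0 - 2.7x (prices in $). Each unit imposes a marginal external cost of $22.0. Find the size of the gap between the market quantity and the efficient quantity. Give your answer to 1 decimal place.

6.3 units

Market equilibrium (private): 10.0 + 0.8x = 59.0 - 2.7x → x_m = 14.0000.
Social marginal cost = private MC + MEC = 32.0 + 0.8x.
Set SMC = demand: 32.0 + 0.8x = 59.0 - 2.7x → x* = 7.7143.
Gap = |14.0000 − 7.7143| = 6.2857.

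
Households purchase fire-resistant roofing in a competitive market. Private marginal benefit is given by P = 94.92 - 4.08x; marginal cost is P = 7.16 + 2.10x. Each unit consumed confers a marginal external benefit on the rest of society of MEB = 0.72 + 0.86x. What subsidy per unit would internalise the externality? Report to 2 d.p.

subsidy = 15.02 per unit

Social marginal benefit = demand + MEB = 95.64 - 3.22x.
Set SMB = MC: 95.64 - 3.22x = 7.16 + 2.10x → x* = 16.6316.
The Pigouvian subsidy equals MEB at x*: 0.72 + 0.86×16.6316 = 15.0232.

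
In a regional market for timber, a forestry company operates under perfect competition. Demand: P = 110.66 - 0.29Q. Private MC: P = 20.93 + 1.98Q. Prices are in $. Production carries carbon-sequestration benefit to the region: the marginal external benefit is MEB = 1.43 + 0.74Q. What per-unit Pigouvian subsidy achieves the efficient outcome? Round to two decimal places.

subsidy = $45.52 per unit

Social marginal cost = private MC − MEB = 19.50 + 1.24Q.
Set SMC = demand: 19.50 + 1.24Q = 110.66 - 0.29Q → Q* = 59.5817.
The Pigouvian subsidy equals MEB at Q*: 1.43 + 0.74×59.5817 = 45.5205.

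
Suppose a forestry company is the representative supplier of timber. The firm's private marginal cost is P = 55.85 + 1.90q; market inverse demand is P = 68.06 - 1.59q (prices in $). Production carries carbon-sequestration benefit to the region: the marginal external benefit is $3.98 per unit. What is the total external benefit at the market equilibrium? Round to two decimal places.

Market equilibrium (private): 55.85 + 1.90q = 68.06 - 1.59q → q_m = 3.4986.
Total external benefit = MEB × q_m = 3.98 × 3.4986 = 13.9244.

$13.92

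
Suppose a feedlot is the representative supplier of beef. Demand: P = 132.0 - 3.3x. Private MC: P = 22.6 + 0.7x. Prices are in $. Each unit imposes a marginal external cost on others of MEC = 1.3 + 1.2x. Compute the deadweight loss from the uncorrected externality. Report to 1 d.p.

DWL = $111.9

Market equilibrium (private): 22.6 + 0.7x = 132.0 - 3.3x → x_m = 27.3500.
Social marginal cost = private MC + MEC = 23.9 + 1.9x.
Set SMC = demand: 23.9 + 1.9x = 132.0 - 3.3x → x* = 20.7885.
Between x* and x_m the wedge SMC − demand runs linearly from 0 to MEC(x_m), so the loss is a triangle.
DWL = ½ × 6.5615 × 34.1200 = 111.9392.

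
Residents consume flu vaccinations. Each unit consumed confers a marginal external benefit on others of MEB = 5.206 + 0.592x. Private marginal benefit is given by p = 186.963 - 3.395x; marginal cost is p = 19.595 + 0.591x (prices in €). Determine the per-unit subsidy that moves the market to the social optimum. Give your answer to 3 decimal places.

subsidy = €35.307 per unit

Social marginal benefit = demand + MEB = 192.169 - 2.803x.
Set SMB = MC: 192.169 - 2.803x = 19.595 + 0.591x → x* = 50.8468.
The Pigouvian subsidy equals MEB at x*: 5.206 + 0.592×50.8468 = 35.3073.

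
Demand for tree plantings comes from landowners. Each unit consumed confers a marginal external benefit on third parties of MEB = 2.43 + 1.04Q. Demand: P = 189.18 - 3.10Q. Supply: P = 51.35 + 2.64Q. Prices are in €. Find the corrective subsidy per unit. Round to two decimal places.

Social marginal benefit = demand + MEB = 191.61 - 2.06Q.
Set SMB = MC: 191.61 - 2.06Q = 51.35 + 2.64Q → Q* = 29.8426.
The Pigouvian subsidy equals MEB at Q*: 2.43 + 1.04×29.8426 = 33.4663.

subsidy = €33.47 per unit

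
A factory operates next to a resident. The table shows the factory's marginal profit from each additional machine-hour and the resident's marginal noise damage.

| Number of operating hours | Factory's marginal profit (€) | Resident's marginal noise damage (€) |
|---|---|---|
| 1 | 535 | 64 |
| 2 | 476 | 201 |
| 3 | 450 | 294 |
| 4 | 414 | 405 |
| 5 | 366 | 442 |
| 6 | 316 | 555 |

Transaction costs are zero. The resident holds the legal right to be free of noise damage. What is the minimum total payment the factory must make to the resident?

Efficient level: marginal profit ≥ marginal noise damage through level 4, so k* = 4.
With the resident holding the right, the factory must at least compensate total damage at k*: 64 + 201 + 294 + 405 = 964.

€964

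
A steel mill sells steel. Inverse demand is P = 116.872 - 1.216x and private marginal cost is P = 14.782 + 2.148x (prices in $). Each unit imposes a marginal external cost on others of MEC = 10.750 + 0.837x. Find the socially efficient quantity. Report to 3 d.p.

x* = 21.742

Social marginal cost = private MC + MEC = 25.532 + 2.985x.
Set SMC = demand: 25.532 + 2.985x = 116.872 - 1.216x → x* = 21.7424.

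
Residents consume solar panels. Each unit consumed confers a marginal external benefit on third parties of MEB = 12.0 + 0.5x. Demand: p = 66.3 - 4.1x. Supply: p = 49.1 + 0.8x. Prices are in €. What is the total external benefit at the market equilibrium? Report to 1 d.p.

Market equilibrium (private): 49.1 + 0.8x = 66.3 - 4.1x → x_m = 3.5102.
Total external benefit = ∫₀^{x_m} (12.0 + 0.5x) dx = 12.0×3.5102 + ½×0.5×3.5102² = 45.2028.

€45.2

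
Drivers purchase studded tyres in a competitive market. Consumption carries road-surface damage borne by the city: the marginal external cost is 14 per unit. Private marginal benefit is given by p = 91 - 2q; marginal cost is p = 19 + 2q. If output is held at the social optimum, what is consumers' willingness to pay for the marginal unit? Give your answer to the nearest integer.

P = 62

Social marginal benefit = demand − MEC = 77 - 2q.
Set SMB = MC: 77 - 2q = 19 + 2q → q* = 14.5000.
Consumer price on the demand curve at q*: 91 − 2×14.5000 = 62.0000.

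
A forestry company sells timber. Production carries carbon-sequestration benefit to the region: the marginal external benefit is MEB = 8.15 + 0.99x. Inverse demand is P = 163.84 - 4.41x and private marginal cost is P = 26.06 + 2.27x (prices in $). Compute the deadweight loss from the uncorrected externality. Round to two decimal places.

Market equilibrium (private): 26.06 + 2.27x = 163.84 - 4.41x → x_m = 20.6257.
Social marginal cost = private MC − MEB = 17.91 + 1.28x.
Set SMC = demand: 17.91 + 1.28x = 163.84 - 4.41x → x* = 25.6467.
The welfare-loss triangle has base |x_m − x*| and height MEB(x_m) (the vertical gap between SMC and demand is zero at x* and MEB at x_m).
DWL = ½ × 5.0210 × 28.5695 = 71.7237.

DWL = $71.72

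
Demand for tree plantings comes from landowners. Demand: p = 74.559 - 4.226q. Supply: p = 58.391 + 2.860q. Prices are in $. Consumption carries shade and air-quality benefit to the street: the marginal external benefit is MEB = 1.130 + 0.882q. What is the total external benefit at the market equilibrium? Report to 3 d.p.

Market equilibrium (private): 58.391 + 2.860q = 74.559 - 4.226q → q_m = 2.2817.
Total external benefit = ∫₀^{q_m} (1.130 + 0.882q) dq = 1.130×2.2817 + ½×0.882×2.2817² = 4.8742.

$4.874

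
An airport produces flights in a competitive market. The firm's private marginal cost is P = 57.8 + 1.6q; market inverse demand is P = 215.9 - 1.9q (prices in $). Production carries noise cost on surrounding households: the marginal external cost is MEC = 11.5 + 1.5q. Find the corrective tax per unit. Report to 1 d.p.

Social marginal cost = private MC + MEC = 69.3 + 3.1q.
Set SMC = demand: 69.3 + 3.1q = 215.9 - 1.9q → q* = 29.3200.
The Pigouvian tax equals MEC at q*: 11.5 + 1.5×29.3200 = 55.4800.

tax = $55.5 per unit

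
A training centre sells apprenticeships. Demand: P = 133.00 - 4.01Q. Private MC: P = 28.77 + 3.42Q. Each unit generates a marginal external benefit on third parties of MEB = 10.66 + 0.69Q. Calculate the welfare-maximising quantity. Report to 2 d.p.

Q* = 17.05

Social marginal cost = private MC − MEB = 18.11 + 2.73Q.
Set SMC = demand: 18.11 + 2.73Q = 133.00 - 4.01Q → Q* = 17.0460.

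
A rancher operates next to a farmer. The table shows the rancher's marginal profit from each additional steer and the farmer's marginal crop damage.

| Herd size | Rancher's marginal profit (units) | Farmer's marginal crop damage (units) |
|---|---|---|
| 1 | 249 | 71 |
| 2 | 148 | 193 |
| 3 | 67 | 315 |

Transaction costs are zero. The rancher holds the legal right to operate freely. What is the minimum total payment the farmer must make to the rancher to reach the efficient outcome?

Left alone the rancher would choose level 3 (marginal profit stays positive).
Efficient level: k* = 1 (marginal profit ≥ marginal crop damage through 1).
The farmer must at least cover the rancher's forgone profit from cutting 3→1: 148 + 67 = 215.

215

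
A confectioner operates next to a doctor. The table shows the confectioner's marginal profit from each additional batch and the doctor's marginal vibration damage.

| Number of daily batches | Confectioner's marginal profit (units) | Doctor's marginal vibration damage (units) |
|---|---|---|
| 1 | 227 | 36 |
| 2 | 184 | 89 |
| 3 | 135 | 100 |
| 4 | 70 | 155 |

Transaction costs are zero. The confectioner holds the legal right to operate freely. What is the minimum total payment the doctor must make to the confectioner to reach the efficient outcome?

Left alone the confectioner would choose level 4 (marginal profit stays positive).
Efficient level: k* = 3 (marginal profit ≥ marginal vibration damage through 3).
The doctor must at least cover the confectioner's forgone profit from cutting 4→3: 70 = 70.

70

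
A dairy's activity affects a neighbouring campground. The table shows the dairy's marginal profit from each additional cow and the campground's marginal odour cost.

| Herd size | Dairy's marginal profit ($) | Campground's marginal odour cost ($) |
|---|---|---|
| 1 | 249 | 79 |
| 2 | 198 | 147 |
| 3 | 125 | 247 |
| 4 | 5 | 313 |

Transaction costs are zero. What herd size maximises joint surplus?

2

Bargaining reaches the level where marginal profit last exceeds marginal odour cost.
That holds through level 2 (198 ≥ 147) but not at 3 (125 < 247).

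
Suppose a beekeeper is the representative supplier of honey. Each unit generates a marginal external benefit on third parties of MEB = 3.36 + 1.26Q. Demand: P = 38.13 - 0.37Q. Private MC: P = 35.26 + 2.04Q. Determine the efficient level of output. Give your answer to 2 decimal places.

Q* = 5.42

Social marginal cost = private MC − MEB = 31.90 + 0.78Q.
Set SMC = demand: 31.90 + 0.78Q = 38.13 - 0.37Q → Q* = 5.4174.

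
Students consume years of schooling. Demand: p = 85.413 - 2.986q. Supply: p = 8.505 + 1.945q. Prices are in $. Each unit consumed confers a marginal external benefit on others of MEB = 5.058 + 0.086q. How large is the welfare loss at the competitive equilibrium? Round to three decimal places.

Market equilibrium (private): 8.505 + 1.945q = 85.413 - 2.986q → q_m = 15.5968.
Social marginal benefit = demand + MEB = 90.471 - 2.900q.
Set SMB = MC: 90.471 - 2.900q = 8.505 + 1.945q → q* = 16.9176.
Height of the DWL triangle at q_m is SMB(q_m) − MC(q_m) = MEB(q_m) = 6.3993.
DWL = ½ × 1.3208 × 6.3993 = 4.2261.

DWL = $4.226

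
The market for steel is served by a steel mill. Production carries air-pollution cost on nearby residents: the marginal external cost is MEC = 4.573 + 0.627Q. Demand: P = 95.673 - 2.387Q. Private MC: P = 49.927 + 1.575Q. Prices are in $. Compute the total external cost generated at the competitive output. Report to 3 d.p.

Market equilibrium (private): 49.927 + 1.575Q = 95.673 - 2.387Q → Q_m = 11.5462.
Total external cost = ∫₀^{Q_m} (4.573 + 0.627Q) dQ = 4.573×11.5462 + ½×0.627×11.5462² = 94.5949.

$94.595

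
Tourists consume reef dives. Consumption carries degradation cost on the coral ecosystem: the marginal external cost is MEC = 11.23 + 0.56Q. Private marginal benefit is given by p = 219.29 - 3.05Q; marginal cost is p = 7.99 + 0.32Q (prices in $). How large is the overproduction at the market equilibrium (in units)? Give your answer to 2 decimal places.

Market equilibrium (private): 7.99 + 0.32Q = 219.29 - 3.05Q → Q_m = 62.7003.
Social marginal benefit = demand − MEC = 208.06 - 3.61Q.
Set SMB = MC: 208.06 - 3.61Q = 7.99 + 0.32Q → Q* = 50.9084.
Gap = |62.7003 − 50.9084| = 11.7919.

11.79 units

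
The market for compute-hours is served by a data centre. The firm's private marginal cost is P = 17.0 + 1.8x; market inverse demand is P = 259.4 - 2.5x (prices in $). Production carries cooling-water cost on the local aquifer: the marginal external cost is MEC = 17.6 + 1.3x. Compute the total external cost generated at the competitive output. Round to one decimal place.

Market equilibrium (private): 17.0 + 1.8x = 259.4 - 2.5x → x_m = 56.3721.
Total external cost = ∫₀^{x_m} (17.6 + 1.3x) dx = 17.6×56.3721 + ½×1.3×56.3721² = 3057.7278.

$3057.7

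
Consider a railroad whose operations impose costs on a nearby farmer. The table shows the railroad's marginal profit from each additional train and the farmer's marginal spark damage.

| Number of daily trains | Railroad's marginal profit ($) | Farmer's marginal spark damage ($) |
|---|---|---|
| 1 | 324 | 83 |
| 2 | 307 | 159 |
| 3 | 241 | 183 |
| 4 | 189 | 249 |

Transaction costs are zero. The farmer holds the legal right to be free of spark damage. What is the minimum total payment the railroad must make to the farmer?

$425

Efficient level: marginal profit ≥ marginal spark damage through level 3, so k* = 3.
With the farmer holding the right, the railroad must at least compensate total damage at k*: 83 + 159 + 183 = 425.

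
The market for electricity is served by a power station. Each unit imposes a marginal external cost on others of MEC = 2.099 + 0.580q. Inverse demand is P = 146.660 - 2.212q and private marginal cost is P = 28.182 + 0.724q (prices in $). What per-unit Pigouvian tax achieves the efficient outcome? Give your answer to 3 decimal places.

tax = $21.297 per unit

Social marginal cost = private MC + MEC = 30.281 + 1.304q.
Set SMC = demand: 30.281 + 1.304q = 146.660 - 2.212q → q* = 33.0998.
The Pigouvian tax equals MEC at q*: 2.099 + 0.580×33.0998 = 21.2969.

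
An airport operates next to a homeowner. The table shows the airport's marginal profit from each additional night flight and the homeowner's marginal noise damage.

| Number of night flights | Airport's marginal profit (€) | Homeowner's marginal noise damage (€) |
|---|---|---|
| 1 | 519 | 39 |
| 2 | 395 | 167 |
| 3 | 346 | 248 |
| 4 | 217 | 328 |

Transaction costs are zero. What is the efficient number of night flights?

Bargaining reaches the level where marginal profit last exceeds marginal noise damage.
That holds through level 3 (346 ≥ 248) but not at 4 (217 < 328).

3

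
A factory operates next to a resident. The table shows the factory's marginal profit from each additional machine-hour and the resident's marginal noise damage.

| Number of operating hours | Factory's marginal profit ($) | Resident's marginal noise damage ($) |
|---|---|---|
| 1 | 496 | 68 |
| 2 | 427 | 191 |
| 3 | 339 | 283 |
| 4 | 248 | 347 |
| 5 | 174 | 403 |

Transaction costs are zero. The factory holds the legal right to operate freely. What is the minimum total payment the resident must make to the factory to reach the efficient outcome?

$422

Left alone the factory would choose level 5 (marginal profit stays positive).
Efficient level: k* = 3 (marginal profit ≥ marginal noise damage through 3).
The resident must at least cover the factory's forgone profit from cutting 5→3: 248 + 174 = 422.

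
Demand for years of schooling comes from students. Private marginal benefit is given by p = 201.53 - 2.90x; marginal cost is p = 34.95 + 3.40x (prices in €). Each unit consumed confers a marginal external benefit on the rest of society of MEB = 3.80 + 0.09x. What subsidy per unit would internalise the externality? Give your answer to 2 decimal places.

subsidy = €6.27 per unit

Social marginal benefit = demand + MEB = 205.33 - 2.81x.
Set SMB = MC: 205.33 - 2.81x = 34.95 + 3.40x → x* = 27.4364.
The Pigouvian subsidy equals MEB at x*: 3.80 + 0.09×27.4364 = 6.2693.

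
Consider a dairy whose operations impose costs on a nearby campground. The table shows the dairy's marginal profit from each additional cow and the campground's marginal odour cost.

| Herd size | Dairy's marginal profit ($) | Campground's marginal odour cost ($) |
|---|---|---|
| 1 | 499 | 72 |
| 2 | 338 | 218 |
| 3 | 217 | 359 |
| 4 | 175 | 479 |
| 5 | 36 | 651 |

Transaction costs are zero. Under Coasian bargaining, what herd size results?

Bargaining reaches the level where marginal profit last exceeds marginal odour cost.
That holds through level 2 (338 ≥ 218) but not at 3 (217 < 359).

2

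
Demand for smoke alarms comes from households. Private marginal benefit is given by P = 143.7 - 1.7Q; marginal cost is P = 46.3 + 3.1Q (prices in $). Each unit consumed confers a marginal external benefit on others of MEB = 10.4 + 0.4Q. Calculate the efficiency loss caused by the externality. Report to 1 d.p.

Market equilibrium (private): 46.3 + 3.1Q = 143.7 - 1.7Q → Q_m = 20.2917.
Social marginal benefit = demand + MEB = 154.1 - 1.3Q.
Set SMB = MC: 154.1 - 1.3Q = 46.3 + 3.1Q → Q* = 24.5000.
The loss is the area between SMB and MC from Q* to Q_m; with linear curves that's a triangle of height MEB(Q_m).
DWL = ½ × 4.2083 × 18.5167 = 38.9619.

DWL = $39.0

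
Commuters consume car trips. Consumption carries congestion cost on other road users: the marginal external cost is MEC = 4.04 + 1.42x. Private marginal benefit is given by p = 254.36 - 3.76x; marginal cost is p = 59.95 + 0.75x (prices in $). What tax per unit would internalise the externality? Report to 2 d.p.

Social marginal benefit = demand − MEC = 250.32 - 5.18x.
Set SMB = MC: 250.32 - 5.18x = 59.95 + 0.75x → x* = 32.1029.
The Pigouvian tax equals MEC at x*: 4.04 + 1.42×32.1029 = 49.6261.

tax = $49.63 per unit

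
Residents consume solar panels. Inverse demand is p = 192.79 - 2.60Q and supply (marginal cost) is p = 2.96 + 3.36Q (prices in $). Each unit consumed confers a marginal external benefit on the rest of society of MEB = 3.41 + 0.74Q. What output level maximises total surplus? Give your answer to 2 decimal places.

Social marginal benefit = demand + MEB = 196.20 - 1.86Q.
Set SMB = MC: 196.20 - 1.86Q = 2.96 + 3.36Q → Q* = 37.0192.

Q* = 37.02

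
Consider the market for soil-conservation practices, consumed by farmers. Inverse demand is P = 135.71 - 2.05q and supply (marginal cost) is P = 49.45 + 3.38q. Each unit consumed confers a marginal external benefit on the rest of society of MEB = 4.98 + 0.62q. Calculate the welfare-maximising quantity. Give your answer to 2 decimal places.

q* = 18.97

Social marginal benefit = demand + MEB = 140.69 - 1.43q.
Set SMB = MC: 140.69 - 1.43q = 49.45 + 3.38q → q* = 18.9688.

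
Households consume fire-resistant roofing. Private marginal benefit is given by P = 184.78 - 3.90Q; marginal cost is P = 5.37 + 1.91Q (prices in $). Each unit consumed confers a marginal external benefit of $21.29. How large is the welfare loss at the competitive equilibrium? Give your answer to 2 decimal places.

DWL = $39.01

Market equilibrium (private): 5.37 + 1.91Q = 184.78 - 3.90Q → Q_m = 30.8795.
Social marginal benefit = demand + MEB = 206.07 - 3.90Q.
Set SMB = MC: 206.07 - 3.90Q = 5.37 + 1.91Q → Q* = 34.5439.
The welfare-loss triangle has base |Q_m − Q*| and height MEB(Q_m) (the vertical gap between SMB and MC is zero at Q* and MEB at Q_m).
DWL = ½ × 3.6644 × 21.2900 = 39.0075.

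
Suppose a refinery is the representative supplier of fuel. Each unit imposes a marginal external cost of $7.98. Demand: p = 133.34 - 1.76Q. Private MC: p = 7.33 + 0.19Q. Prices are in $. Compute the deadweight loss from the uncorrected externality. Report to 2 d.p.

Market equilibrium (private): 7.33 + 0.19Q = 133.34 - 1.76Q → Q_m = 64.6205.
Social marginal cost = private MC + MEC = 15.31 + 0.19Q.
Set SMC = demand: 15.31 + 0.19Q = 133.34 - 1.76Q → Q* = 60.5282.
The welfare-loss triangle has base |Q_m − Q*| and height MEC(Q_m) (the vertical gap between SMC and demand is zero at Q* and MEC at Q_m).
DWL = ½ × 4.0923 × 7.9800 = 16.3283.

DWL = $16.33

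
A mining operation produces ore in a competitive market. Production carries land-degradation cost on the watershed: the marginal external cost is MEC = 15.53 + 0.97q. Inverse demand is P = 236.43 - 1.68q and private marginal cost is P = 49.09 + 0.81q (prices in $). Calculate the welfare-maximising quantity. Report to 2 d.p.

Social marginal cost = private MC + MEC = 64.62 + 1.78q.
Set SMC = demand: 64.62 + 1.78q = 236.43 - 1.68q → q* = 49.6561.

q* = 49.66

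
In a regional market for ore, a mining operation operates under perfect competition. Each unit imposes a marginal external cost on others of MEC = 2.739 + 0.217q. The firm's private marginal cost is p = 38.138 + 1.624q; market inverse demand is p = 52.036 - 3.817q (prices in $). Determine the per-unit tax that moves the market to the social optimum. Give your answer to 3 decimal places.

tax = $3.167 per unit

Social marginal cost = private MC + MEC = 40.877 + 1.841q.
Set SMC = demand: 40.877 + 1.841q = 52.036 - 3.817q → q* = 1.9723.
The Pigouvian tax equals MEC at q*: 2.739 + 0.217×1.9723 = 3.1670.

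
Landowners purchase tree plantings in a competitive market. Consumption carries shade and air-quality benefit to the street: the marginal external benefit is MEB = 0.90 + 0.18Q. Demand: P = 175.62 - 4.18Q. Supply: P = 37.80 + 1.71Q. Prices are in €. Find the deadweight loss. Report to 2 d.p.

Market equilibrium (private): 37.80 + 1.71Q = 175.62 - 4.18Q → Q_m = 23.3990.
Social marginal benefit = demand + MEB = 176.52 - 4.00Q.
Set SMB = MC: 176.52 - 4.00Q = 37.80 + 1.71Q → Q* = 24.2942.
The loss is the area between SMB and MC from Q* to Q_m; with linear curves that's a triangle of height MEB(Q_m).
DWL = ½ × 0.8952 × 5.1118 = 2.2880.

DWL = €2.29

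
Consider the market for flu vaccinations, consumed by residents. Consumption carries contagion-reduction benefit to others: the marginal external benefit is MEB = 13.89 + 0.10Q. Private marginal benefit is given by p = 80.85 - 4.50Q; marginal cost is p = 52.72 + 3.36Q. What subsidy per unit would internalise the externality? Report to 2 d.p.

subsidy = 14.43 per unit

Social marginal benefit = demand + MEB = 94.74 - 4.40Q.
Set SMB = MC: 94.74 - 4.40Q = 52.72 + 3.36Q → Q* = 5.4149.
The Pigouvian subsidy equals MEB at Q*: 13.89 + 0.10×5.4149 = 14.4315.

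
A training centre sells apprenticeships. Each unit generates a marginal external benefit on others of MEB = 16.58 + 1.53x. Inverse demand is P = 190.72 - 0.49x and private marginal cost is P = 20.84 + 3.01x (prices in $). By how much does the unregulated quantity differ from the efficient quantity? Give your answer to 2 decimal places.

46.11 units

Market equilibrium (private): 20.84 + 3.01x = 190.72 - 0.49x → x_m = 48.5371.
Social marginal cost = private MC − MEB = 4.26 + 1.48x.
Set SMC = demand: 4.26 + 1.48x = 190.72 - 0.49x → x* = 94.6497.
Gap = |48.5371 − 94.6497| = 46.1126.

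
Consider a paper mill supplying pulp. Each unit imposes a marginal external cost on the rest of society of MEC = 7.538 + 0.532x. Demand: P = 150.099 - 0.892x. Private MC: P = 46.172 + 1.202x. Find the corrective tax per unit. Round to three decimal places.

tax = 27.065 per unit

Social marginal cost = private MC + MEC = 53.710 + 1.734x.
Set SMC = demand: 53.710 + 1.734x = 150.099 - 0.892x → x* = 36.7056.
The Pigouvian tax equals MEC at x*: 7.538 + 0.532×36.7056 = 27.0654.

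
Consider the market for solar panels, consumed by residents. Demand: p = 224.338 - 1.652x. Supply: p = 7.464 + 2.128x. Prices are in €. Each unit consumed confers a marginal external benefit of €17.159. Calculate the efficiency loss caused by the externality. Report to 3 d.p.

Market equilibrium (private): 7.464 + 2.128x = 224.338 - 1.652x → x_m = 57.3741.
Social marginal benefit = demand + MEB = 241.497 - 1.652x.
Set SMB = MC: 241.497 - 1.652x = 7.464 + 2.128x → x* = 61.9135.
Height of the DWL triangle at x_m is SMB(x_m) − MC(x_m) = MEB(x_m) = 17.1590.
DWL = ½ × 4.5394 × 17.1590 = 38.9458.

DWL = €38.946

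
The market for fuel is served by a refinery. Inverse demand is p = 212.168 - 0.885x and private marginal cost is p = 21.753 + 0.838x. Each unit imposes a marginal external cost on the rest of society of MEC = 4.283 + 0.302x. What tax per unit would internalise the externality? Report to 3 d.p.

Social marginal cost = private MC + MEC = 26.036 + 1.140x.
Set SMC = demand: 26.036 + 1.140x = 212.168 - 0.885x → x* = 91.9170.
The Pigouvian tax equals MEC at x*: 4.283 + 0.302×91.9170 = 32.0419.

tax = 32.042 per unit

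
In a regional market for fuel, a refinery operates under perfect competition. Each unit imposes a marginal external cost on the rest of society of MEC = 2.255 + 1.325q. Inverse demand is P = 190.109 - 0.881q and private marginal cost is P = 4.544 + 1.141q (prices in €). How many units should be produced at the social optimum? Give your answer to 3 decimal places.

q* = 54.768

Social marginal cost = private MC + MEC = 6.799 + 2.466q.
Set SMC = demand: 6.799 + 2.466q = 190.109 - 0.881q → q* = 54.7684.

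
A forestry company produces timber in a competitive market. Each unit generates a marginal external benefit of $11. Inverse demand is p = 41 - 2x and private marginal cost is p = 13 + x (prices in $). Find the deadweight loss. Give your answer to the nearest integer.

Market equilibrium (private): 13 + x = 41 - 2x → x_m = 9.3333.
Social marginal cost = private MC − MEB = 2 + x.
Set SMC = demand: 2 + x = 41 - 2x → x* = 13.0000.
Between x* and x_m the wedge demand − SMC runs linearly from 0 to MEB(x_m), so the loss is a triangle.
DWL = ½ × 3.6667 × 11.0000 = 20.1669.

DWL = $20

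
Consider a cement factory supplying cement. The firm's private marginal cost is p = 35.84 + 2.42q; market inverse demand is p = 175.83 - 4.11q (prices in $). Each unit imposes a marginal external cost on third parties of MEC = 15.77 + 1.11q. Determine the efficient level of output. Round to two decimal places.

Social marginal cost = private MC + MEC = 51.61 + 3.53q.
Set SMC = demand: 51.61 + 3.53q = 175.83 - 4.11q → q* = 16.2592.

q* = 16.26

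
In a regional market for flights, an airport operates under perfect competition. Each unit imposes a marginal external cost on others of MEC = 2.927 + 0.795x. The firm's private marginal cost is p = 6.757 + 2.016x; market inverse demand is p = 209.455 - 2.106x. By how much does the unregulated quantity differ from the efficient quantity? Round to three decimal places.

8.546 units

Market equilibrium (private): 6.757 + 2.016x = 209.455 - 2.106x → x_m = 49.1747.
Social marginal cost = private MC + MEC = 9.684 + 2.811x.
Set SMC = demand: 9.684 + 2.811x = 209.455 - 2.106x → x* = 40.6286.
Gap = |49.1747 − 40.6286| = 8.5461.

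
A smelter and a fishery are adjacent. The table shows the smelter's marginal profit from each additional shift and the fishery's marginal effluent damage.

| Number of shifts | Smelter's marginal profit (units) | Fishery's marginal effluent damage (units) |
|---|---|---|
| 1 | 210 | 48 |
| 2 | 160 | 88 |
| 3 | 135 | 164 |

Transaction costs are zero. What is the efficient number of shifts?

2

Bargaining reaches the level where marginal profit last exceeds marginal effluent damage.
That holds through level 2 (160 ≥ 88) but not at 3 (135 < 164).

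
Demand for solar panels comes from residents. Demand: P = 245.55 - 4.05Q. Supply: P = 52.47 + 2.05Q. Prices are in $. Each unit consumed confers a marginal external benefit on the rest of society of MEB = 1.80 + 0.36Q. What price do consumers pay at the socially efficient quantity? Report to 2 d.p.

Social marginal benefit = demand + MEB = 247.35 - 3.69Q.
Set SMB = MC: 247.35 - 3.69Q = 52.47 + 2.05Q → Q* = 33.9512.
Consumer price on the demand curve at Q*: 245.55 − 4.05×33.9512 = 108.0476.

P = $108.05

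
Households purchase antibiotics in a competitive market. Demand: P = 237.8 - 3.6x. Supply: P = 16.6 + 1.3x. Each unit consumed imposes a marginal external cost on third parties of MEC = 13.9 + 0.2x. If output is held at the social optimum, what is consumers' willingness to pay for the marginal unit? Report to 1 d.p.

P = 91.5

Social marginal benefit = demand − MEC = 223.9 - 3.8x.
Set SMB = MC: 223.9 - 3.8x = 16.6 + 1.3x → x* = 40.6471.
Consumer price on the demand curve at x*: 237.8 − 3.6×40.6471 = 91.4704.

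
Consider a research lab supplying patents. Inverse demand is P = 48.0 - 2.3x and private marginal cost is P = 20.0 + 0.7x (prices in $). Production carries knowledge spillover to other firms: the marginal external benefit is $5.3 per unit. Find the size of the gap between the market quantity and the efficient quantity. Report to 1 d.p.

1.8 units

Market equilibrium (private): 20.0 + 0.7x = 48.0 - 2.3x → x_m = 9.3333.
Social marginal cost = private MC − MEB = 14.7 + 0.7x.
Set SMC = demand: 14.7 + 0.7x = 48.0 - 2.3x → x* = 11.1000.
Gap = |9.3333 − 11.1000| = 1.7667.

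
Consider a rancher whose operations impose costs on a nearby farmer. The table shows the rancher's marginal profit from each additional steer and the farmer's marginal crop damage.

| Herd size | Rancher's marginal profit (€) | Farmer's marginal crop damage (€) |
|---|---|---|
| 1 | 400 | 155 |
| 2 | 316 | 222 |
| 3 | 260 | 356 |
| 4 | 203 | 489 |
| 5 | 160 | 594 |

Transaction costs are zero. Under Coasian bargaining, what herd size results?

Bargaining reaches the level where marginal profit last exceeds marginal crop damage.
That holds through level 2 (316 ≥ 222) but not at 3 (260 < 356).

2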